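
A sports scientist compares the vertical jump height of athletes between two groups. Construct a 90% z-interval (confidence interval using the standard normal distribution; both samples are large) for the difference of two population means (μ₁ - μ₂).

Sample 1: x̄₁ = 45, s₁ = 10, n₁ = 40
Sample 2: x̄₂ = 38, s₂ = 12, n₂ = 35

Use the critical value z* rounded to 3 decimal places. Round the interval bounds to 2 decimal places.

Both samples are large (n₁ = 40 ≥ 30, n₂ = 35 ≥ 30), so a z-interval for the difference of means applies.

Point estimate: x̄₁ - x̄₂ = 45 - 38 = 7

Standard error: SE = √(s₁²/n₁ + s₂²/n₂)
= √(10²/40 + 12²/35)
= √(2.500000 + 4.114286)
= 2.571825

For 90% confidence, z* = 1.645 (from standard normal table)
Margin of error: E = z* × SE = 1.645 × 2.571825 = 4.2307

Z-interval: (x̄₁ - x̄₂) ± E = 7 ± 4.2307 = (2.7693, 11.2307)

Rounded to 2 decimal places:

(2.77, 11.23)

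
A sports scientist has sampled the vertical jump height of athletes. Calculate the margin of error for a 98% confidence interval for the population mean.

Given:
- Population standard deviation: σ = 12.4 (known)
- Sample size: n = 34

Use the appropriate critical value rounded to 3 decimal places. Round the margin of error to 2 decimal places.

The population standard deviation σ is known, so use the z-interval margin of error formula.

For 98% confidence, z* = 2.326 (from standard normal table)

Margin of error formula for z-interval: E = z* × σ/√n

E = 2.326 × 12.4/√34
  = 2.326 × 2.126582
  = 4.9464

Rounded to 2 decimal places:

4.95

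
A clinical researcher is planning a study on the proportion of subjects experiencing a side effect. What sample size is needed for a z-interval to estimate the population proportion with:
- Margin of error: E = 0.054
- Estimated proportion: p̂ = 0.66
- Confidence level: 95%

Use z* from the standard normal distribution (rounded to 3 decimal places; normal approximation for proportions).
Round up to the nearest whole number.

Using z* for proportion z-interval (normal approximation).

For 95% confidence, z* = 1.96 (from standard normal table)

Sample size formula for proportion z-interval: n = z*²p̂(1-p̂)/E²

n = 1.96² × 0.66 × 0.34 / 0.054²
  = 3.8416 × 0.2244 / 0.002916
  = 295.6293

Round up to the nearest whole number: n = 296

296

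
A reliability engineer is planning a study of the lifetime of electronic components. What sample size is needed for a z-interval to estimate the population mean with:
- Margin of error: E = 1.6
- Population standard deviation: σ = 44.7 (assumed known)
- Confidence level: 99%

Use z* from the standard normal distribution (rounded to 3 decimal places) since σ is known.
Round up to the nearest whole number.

Using z* since population σ is known (z-interval formula).

For 99% confidence, z* = 2.576 (from standard normal table)

Sample size formula for z-interval: n = (z*σ/E)²

n = (2.576 × 44.7 / 1.6)²
  = (71.967000)²
  = 5179.2491

Round up to the nearest whole number: n = 5180

5180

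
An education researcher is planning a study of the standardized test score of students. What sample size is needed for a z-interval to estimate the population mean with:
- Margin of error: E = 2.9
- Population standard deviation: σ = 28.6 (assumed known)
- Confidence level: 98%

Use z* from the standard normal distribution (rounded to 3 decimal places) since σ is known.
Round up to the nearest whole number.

Using z* since population σ is known (z-interval formula).

For 98% confidence, z* = 2.326 (from standard normal table)

Sample size formula for z-interval: n = (z*σ/E)²

n = (2.326 × 28.6 / 2.9)²
  = (22.939172)²
  = 526.2056

Round up to the nearest whole number: n = 527

527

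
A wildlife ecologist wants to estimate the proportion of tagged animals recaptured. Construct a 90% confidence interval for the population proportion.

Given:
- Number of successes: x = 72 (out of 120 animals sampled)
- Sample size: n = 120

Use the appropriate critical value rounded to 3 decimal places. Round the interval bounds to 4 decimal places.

Sample proportion: p̂ = 72/120 = 0.600000

Check conditions for normal approximation:
  np̂ = 72 ≥ 10 ✓
  n(1-p̂) = 48 ≥ 10 ✓

The sample is large enough, so use a z-interval (normal approximation) for the proportion.

For 90% confidence, z* = 1.645 (from standard normal table)

Standard error: SE = √(p̂(1-p̂)/n) = √(0.600000×0.400000/120) = 0.04472136

Margin of error: E = z* × SE = 1.645 × 0.04472136 = 0.073567

Z-interval: p̂ ± E = 0.600000 ± 0.073567 = (0.526433, 0.673567)

Rounded to 4 decimal places:

(0.5264, 0.6736)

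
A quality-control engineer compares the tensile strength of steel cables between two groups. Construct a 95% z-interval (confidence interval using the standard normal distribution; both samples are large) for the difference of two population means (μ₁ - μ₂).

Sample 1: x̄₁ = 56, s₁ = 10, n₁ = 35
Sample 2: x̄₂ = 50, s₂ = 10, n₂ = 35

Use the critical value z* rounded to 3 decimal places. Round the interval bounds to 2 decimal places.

Both samples are large (n₁ = 35 ≥ 30, n₂ = 35 ≥ 30), so a z-interval for the difference of means applies.

Point estimate: x̄₁ - x̄₂ = 56 - 50 = 6

Standard error: SE = √(s₁²/n₁ + s₂²/n₂)
= √(10²/35 + 10²/35)
= √(2.857143 + 2.857143)
= 2.390457

For 95% confidence, z* = 1.96 (from standard normal table)
Margin of error: E = z* × SE = 1.96 × 2.390457 = 4.6853

Z-interval: (x̄₁ - x̄₂) ± E = 6 ± 4.6853 = (1.3147, 10.6853)

Rounded to 2 decimal places:

(1.31, 10.69)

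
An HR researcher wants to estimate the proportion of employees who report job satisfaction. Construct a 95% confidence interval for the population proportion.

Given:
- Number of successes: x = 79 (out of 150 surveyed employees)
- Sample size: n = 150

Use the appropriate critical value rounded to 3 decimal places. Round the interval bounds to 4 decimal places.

Sample proportion: p̂ = 79/150 = 0.526667

Check conditions for normal approximation:
  np̂ = 79 ≥ 10 ✓
  n(1-p̂) = 71 ≥ 10 ✓

The sample is large enough, so use a z-interval (normal approximation) for the proportion.

For 95% confidence, z* = 1.96 (from standard normal table)

Standard error: SE = √(p̂(1-p̂)/n) = √(0.526667×0.473333/150) = 0.04076673

Margin of error: E = z* × SE = 1.96 × 0.04076673 = 0.079903

Z-interval: p̂ ± E = 0.526667 ± 0.079903 = (0.446764, 0.606569)

Rounded to 4 decimal places:

(0.4468, 0.6066)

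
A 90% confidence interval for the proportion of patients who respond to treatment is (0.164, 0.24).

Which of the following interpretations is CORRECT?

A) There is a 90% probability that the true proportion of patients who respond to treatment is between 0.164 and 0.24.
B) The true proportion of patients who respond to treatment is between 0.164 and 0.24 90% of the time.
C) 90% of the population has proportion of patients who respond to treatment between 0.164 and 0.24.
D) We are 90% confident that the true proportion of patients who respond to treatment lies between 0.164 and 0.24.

A confidence interval represents our confidence in the procedure, not a probability statement about the parameter.

Key concept: If we repeated this sampling process many times and computed a 90% CI each time, about 90% of those intervals would contain the true population parameter.

For this specific interval (0.164, 0.24):
- Midpoint (point estimate): 0.202
- Margin of error: 0.038

The correct interpretation is the one stating confidence that the true parameter lies in the interval — option D.

D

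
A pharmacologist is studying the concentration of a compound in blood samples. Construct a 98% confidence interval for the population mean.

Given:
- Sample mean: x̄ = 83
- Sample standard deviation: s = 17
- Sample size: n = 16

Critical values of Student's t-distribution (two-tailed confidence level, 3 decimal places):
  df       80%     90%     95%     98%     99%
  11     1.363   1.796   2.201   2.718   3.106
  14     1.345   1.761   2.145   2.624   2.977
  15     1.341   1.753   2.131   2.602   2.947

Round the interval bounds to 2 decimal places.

The population standard deviation σ is unknown (only the sample standard deviation s is given), so use a t-interval with df = n - 1 = 16 - 1 = 15.

For 98% confidence with df = 15, t* = 2.602 (from t-table)

Standard error: SE = s/√n = 17/√16 = 4.250000

Margin of error: E = t* × SE = 2.602 × 4.250000 = 11.0585

T-interval: x̄ ± E = 83 ± 11.0585 = (71.9415, 94.0585)

Rounded to 2 decimal places:

(71.94, 94.06)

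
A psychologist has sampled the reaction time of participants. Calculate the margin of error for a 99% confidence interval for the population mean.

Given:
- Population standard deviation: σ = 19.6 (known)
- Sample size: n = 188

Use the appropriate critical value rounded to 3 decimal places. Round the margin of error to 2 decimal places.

The population standard deviation σ is known, so use the z-interval margin of error formula.

For 99% confidence, z* = 2.576 (from standard normal table)

Margin of error formula for z-interval: E = z* × σ/√n

E = 2.576 × 19.6/√188
  = 2.576 × 1.429477
  = 3.6823

Rounded to 2 decimal places:

3.68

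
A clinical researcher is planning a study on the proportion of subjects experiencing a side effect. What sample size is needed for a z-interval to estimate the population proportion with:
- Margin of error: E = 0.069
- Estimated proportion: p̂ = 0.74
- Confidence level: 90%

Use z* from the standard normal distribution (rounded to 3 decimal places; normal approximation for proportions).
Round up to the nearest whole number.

Using z* for proportion z-interval (normal approximation).

For 90% confidence, z* = 1.645 (from standard normal table)

Sample size formula for proportion z-interval: n = z*²p̂(1-p̂)/E²

n = 1.645² × 0.74 × 0.26 / 0.069²
  = 2.706025 × 0.1924 / 0.004761
  = 109.3550

Round up to the nearest whole number: n = 110

110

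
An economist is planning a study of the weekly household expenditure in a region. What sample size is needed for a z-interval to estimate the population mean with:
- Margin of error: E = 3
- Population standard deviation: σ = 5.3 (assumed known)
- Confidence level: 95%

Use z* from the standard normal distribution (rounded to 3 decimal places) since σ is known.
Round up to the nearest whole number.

Using z* since population σ is known (z-interval formula).

For 95% confidence, z* = 1.96 (from standard normal table)

Sample size formula for z-interval: n = (z*σ/E)²

n = (1.96 × 5.3 / 3)²
  = (3.462667)²
  = 11.9901

Round up to the nearest whole number: n = 12

12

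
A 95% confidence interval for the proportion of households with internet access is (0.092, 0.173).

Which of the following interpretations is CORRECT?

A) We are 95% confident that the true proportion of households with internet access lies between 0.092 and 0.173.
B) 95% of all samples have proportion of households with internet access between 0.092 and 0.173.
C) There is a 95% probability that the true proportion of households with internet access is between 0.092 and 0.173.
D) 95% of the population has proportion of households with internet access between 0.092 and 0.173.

A confidence interval represents our confidence in the procedure, not a probability statement about the parameter.

Key concept: If we repeated this sampling process many times and computed a 95% CI each time, about 95% of those intervals would contain the true population parameter.

For this specific interval (0.092, 0.173):
- Midpoint (point estimate): 0.1325
- Margin of error: 0.0405

The correct interpretation is the one stating confidence that the true parameter lies in the interval — option A.

A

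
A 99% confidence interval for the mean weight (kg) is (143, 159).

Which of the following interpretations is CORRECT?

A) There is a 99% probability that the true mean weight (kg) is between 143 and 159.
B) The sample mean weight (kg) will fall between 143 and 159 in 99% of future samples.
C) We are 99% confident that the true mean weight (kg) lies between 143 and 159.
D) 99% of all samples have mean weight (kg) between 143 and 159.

A confidence interval represents our confidence in the procedure, not a probability statement about the parameter.

Key concept: If we repeated this sampling process many times and computed a 99% CI each time, about 99% of those intervals would contain the true population parameter.

For this specific interval (143, 159):
- Midpoint (point estimate): 151
- Margin of error: 8

The correct interpretation is the one stating confidence that the true parameter lies in the interval — option C.

C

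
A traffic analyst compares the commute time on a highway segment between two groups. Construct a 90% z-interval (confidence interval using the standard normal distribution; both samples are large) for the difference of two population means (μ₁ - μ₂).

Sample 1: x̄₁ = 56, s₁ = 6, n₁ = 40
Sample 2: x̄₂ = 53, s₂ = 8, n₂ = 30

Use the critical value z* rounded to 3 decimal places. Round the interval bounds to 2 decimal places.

Both samples are large (n₁ = 40 ≥ 30, n₂ = 30 ≥ 30), so a z-interval for the difference of means applies.

Point estimate: x̄₁ - x̄₂ = 56 - 53 = 3

Standard error: SE = √(s₁²/n₁ + s₂²/n₂)
= √(6²/40 + 8²/30)
= √(0.9000000 + 2.1333333)
= 1.7416467

For 90% confidence, z* = 1.645 (from standard normal table)
Margin of error: E = z* × SE = 1.645 × 1.7416467 = 2.86501

Z-interval: (x̄₁ - x̄₂) ± E = 3 ± 2.86501 = (0.13499, 5.86501)

Rounded to 2 decimal places:

(0.13, 5.87)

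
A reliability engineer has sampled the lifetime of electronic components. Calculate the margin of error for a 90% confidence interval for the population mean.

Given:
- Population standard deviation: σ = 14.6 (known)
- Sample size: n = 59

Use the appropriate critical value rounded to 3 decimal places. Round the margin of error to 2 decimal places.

The population standard deviation σ is known, so use the z-interval margin of error formula.

For 90% confidence, z* = 1.645 (from standard normal table)

Margin of error formula for z-interval: E = z* × σ/√n

E = 1.645 × 14.6/√59
  = 1.645 × 1.900758
  = 3.1267

Rounded to 2 decimal places:

3.13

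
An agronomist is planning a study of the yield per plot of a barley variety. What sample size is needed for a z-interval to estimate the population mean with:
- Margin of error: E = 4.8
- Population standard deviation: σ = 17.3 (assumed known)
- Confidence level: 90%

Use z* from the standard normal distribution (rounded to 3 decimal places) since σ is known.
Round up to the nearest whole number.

Using z* since population σ is known (z-interval formula).

For 90% confidence, z* = 1.645 (from standard normal table)

Sample size formula for z-interval: n = (z*σ/E)²

n = (1.645 × 17.3 / 4.8)²
  = (5.928854)²
  = 35.1513

Round up to the nearest whole number: n = 36

36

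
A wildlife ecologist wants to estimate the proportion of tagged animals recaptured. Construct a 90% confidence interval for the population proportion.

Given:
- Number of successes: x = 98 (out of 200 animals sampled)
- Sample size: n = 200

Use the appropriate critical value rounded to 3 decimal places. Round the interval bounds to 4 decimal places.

Sample proportion: p̂ = 98/200 = 0.490000

Check conditions for normal approximation:
  np̂ = 98 ≥ 10 ✓
  n(1-p̂) = 102 ≥ 10 ✓

The sample is large enough, so use a z-interval (normal approximation) for the proportion.

For 90% confidence, z* = 1.645 (from standard normal table)

Standard error: SE = √(p̂(1-p̂)/n) = √(0.490000×0.510000/200) = 0.03534827

Margin of error: E = z* × SE = 1.645 × 0.03534827 = 0.058148

Z-interval: p̂ ± E = 0.490000 ± 0.058148 = (0.431852, 0.548148)

Rounded to 4 decimal places:

(0.4319, 0.5481)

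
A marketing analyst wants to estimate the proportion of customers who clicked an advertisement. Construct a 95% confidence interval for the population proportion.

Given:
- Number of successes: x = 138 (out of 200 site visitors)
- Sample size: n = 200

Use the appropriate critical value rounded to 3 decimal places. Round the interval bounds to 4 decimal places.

Sample proportion: p̂ = 138/200 = 0.690000

Check conditions for normal approximation:
  np̂ = 138 ≥ 10 ✓
  n(1-p̂) = 62 ≥ 10 ✓

The sample is large enough, so use a z-interval (normal approximation) for the proportion.

For 95% confidence, z* = 1.96 (from standard normal table)

Standard error: SE = √(p̂(1-p̂)/n) = √(0.690000×0.310000/200) = 0.03270321

Margin of error: E = z* × SE = 1.96 × 0.03270321 = 0.064098

Z-interval: p̂ ± E = 0.690000 ± 0.064098 = (0.625902, 0.754098)

Rounded to 4 decimal places:

(0.6259, 0.7541)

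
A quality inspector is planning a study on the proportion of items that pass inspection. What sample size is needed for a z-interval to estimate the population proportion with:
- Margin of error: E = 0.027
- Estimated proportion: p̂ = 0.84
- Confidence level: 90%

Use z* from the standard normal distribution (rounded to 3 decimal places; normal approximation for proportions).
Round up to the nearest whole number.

Using z* for proportion z-interval (normal approximation).

For 90% confidence, z* = 1.645 (from standard normal table)

Sample size formula for proportion z-interval: n = z*²p̂(1-p̂)/E²

n = 1.645² × 0.84 × 0.16 / 0.027²
  = 2.706025 × 0.1344 / 0.000729
  = 498.8886

Round up to the nearest whole number: n = 499

499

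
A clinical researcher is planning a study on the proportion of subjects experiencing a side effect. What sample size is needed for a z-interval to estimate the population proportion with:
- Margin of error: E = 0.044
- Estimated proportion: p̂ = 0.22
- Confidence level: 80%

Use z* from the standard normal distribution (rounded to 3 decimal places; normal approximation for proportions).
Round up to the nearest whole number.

Using z* for proportion z-interval (normal approximation).

For 80% confidence, z* = 1.282 (from standard normal table)

Sample size formula for proportion z-interval: n = z*²p̂(1-p̂)/E²

n = 1.282² × 0.22 × 0.78 / 0.044²
  = 1.643524 × 0.1716 / 0.001936
  = 145.6760

Round up to the nearest whole number: n = 146

146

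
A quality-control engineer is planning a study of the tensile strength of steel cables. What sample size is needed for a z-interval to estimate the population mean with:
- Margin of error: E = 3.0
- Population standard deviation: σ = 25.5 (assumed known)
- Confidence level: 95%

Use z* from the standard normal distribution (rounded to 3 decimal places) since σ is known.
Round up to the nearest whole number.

Using z* since population σ is known (z-interval formula).

For 95% confidence, z* = 1.96 (from standard normal table)

Sample size formula for z-interval: n = (z*σ/E)²

n = (1.96 × 25.5 / 3.0)²
  = (16.660000)²
  = 277.5556

Round up to the nearest whole number: n = 278

278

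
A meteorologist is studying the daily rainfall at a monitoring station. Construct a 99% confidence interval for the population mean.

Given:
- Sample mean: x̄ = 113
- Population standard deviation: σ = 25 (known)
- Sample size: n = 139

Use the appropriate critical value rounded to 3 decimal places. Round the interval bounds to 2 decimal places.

The population standard deviation σ is known, so use a z-interval (standard normal critical value).

For 99% confidence, z* = 2.576 (from standard normal table)

Standard error: SE = σ/√n = 25/√139 = 2.120472

Margin of error: E = z* × SE = 2.576 × 2.120472 = 5.4623

Z-interval: x̄ ± E = 113 ± 5.4623 = (107.5377, 118.4623)

Rounded to 2 decimal places:

(107.54, 118.46)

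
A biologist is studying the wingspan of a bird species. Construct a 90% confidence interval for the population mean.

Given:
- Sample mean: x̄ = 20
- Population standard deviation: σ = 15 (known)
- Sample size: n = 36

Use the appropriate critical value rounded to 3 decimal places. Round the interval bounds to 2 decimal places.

The population standard deviation σ is known, so use a z-interval (standard normal critical value).

For 90% confidence, z* = 1.645 (from standard normal table)

Standard error: SE = σ/√n = 15/√36 = 2.500000

Margin of error: E = z* × SE = 1.645 × 2.500000 = 4.1125

Z-interval: x̄ ± E = 20 ± 4.1125 = (15.8875, 24.1125)

Rounded to 2 decimal places:

(15.89, 24.11)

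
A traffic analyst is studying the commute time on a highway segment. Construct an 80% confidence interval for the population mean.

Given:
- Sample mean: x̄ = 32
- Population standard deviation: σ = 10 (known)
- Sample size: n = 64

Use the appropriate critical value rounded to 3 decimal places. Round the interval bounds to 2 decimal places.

The population standard deviation σ is known, so use a z-interval (standard normal critical value).

For 80% confidence, z* = 1.282 (from standard normal table)

Standard error: SE = σ/√n = 10/√64 = 1.250000

Margin of error: E = z* × SE = 1.282 × 1.250000 = 1.6025

Z-interval: x̄ ± E = 32 ± 1.6025 = (30.3975, 33.6025)

Rounded to 2 decimal places:

(30.40, 33.60)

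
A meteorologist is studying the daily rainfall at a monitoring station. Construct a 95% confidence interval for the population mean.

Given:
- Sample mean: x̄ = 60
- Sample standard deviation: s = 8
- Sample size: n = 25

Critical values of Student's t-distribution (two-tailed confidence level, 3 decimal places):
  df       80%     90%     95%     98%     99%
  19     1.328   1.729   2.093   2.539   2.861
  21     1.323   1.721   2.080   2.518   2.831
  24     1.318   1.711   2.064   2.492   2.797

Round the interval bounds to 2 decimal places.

The population standard deviation σ is unknown (only the sample standard deviation s is given), so use a t-interval with df = n - 1 = 25 - 1 = 24.

For 95% confidence with df = 24, t* = 2.064 (from t-table)

Standard error: SE = s/√n = 8/√25 = 1.600000

Margin of error: E = t* × SE = 2.064 × 1.600000 = 3.3024

T-interval: x̄ ± E = 60 ± 3.3024 = (56.6976, 63.3024)

Rounded to 2 decimal places:

(56.70, 63.30)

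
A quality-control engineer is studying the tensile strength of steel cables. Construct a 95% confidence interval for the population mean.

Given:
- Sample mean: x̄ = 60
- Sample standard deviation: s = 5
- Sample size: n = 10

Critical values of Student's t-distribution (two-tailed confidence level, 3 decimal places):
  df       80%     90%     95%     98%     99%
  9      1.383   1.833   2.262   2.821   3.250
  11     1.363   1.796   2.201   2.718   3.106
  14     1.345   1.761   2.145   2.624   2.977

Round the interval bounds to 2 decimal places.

The population standard deviation σ is unknown (only the sample standard deviation s is given), so use a t-interval with df = n - 1 = 10 - 1 = 9.

For 95% confidence with df = 9, t* = 2.262 (from t-table)

Standard error: SE = s/√n = 5/√10 = 1.581139

Margin of error: E = t* × SE = 2.262 × 1.581139 = 3.5765

T-interval: x̄ ± E = 60 ± 3.5765 = (56.4235, 63.5765)

Rounded to 2 decimal places:

(56.42, 63.58)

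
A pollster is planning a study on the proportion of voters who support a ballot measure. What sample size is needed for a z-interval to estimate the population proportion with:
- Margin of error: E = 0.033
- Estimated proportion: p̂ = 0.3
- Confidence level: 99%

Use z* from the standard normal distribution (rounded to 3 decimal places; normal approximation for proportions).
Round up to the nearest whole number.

Using z* for proportion z-interval (normal approximation).

For 99% confidence, z* = 2.576 (from standard normal table)

Sample size formula for proportion z-interval: n = z*²p̂(1-p̂)/E²

n = 2.576² × 0.3 × 0.7 / 0.033²
  = 6.635776 × 0.21 / 0.001089
  = 1279.6262

Round up to the nearest whole number: n = 1280

1280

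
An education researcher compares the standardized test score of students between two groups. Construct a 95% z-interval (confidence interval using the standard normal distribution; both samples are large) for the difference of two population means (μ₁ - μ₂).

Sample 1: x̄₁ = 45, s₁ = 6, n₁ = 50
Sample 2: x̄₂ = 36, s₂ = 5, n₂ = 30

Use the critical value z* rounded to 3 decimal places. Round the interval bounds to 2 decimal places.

Both samples are large (n₁ = 50 ≥ 30, n₂ = 30 ≥ 30), so a z-interval for the difference of means applies.

Point estimate: x̄₁ - x̄₂ = 45 - 36 = 9

Standard error: SE = √(s₁²/n₁ + s₂²/n₂)
= √(6²/50 + 5²/30)
= √(0.720000 + 0.833333)
= 1.246328

For 95% confidence, z* = 1.96 (from standard normal table)
Margin of error: E = z* × SE = 1.96 × 1.246328 = 2.4428

Z-interval: (x̄₁ - x̄₂) ± E = 9 ± 2.4428 = (6.5572, 11.4428)

Rounded to 2 decimal places:

(6.56, 11.44)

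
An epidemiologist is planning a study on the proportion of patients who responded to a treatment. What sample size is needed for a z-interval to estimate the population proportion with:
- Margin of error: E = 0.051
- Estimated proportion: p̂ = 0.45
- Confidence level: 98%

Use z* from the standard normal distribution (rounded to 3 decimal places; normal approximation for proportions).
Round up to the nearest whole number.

Using z* for proportion z-interval (normal approximation).

For 98% confidence, z* = 2.326 (from standard normal table)

Sample size formula for proportion z-interval: n = z*²p̂(1-p̂)/E²

n = 2.326² × 0.45 × 0.55 / 0.051²
  = 5.410276 × 0.2475 / 0.002601
  = 514.8187

Round up to the nearest whole number: n = 515

515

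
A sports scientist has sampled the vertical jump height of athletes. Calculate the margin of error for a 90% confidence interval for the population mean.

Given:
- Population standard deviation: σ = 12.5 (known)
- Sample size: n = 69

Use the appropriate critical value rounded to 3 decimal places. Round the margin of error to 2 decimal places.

The population standard deviation σ is known, so use the z-interval margin of error formula.

For 90% confidence, z* = 1.645 (from standard normal table)

Margin of error formula for z-interval: E = z* × σ/√n

E = 1.645 × 12.5/√69
  = 1.645 × 1.504823
  = 2.4754

Rounded to 2 decimal places:

2.48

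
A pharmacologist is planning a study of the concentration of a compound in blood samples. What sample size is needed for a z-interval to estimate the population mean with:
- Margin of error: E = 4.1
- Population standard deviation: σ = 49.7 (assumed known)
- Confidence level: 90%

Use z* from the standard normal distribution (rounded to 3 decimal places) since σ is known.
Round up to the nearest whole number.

Using z* since population σ is known (z-interval formula).

For 90% confidence, z* = 1.645 (from standard normal table)

Sample size formula for z-interval: n = (z*σ/E)²

n = (1.645 × 49.7 / 4.1)²
  = (19.940610)²
  = 397.6279

Round up to the nearest whole number: n = 398

398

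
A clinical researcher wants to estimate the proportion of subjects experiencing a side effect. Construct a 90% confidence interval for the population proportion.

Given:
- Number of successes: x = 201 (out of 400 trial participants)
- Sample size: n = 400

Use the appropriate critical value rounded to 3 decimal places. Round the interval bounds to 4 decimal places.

Sample proportion: p̂ = 201/400 = 0.502500

Check conditions for normal approximation:
  np̂ = 201 ≥ 10 ✓
  n(1-p̂) = 199 ≥ 10 ✓

The sample is large enough, so use a z-interval (normal approximation) for the proportion.

For 90% confidence, z* = 1.645 (from standard normal table)

Standard error: SE = √(p̂(1-p̂)/n) = √(0.502500×0.497500/400) = 0.02499969

Margin of error: E = z* × SE = 1.645 × 0.02499969 = 0.041124

Z-interval: p̂ ± E = 0.502500 ± 0.041124 = (0.461376, 0.543624)

Rounded to 4 decimal places:

(0.4614, 0.5436)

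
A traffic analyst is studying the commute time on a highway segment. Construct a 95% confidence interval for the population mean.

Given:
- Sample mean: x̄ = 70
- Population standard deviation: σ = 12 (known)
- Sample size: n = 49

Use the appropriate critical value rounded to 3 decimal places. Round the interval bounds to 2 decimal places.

The population standard deviation σ is known, so use a z-interval (standard normal critical value).

For 95% confidence, z* = 1.96 (from standard normal table)

Standard error: SE = σ/√n = 12/√49 = 1.714286

Margin of error: E = z* × SE = 1.96 × 1.714286 = 3.3600

Z-interval: x̄ ± E = 70 ± 3.3600 = (66.6400, 73.3600)

Rounded to 2 decimal places:

(66.64, 73.36)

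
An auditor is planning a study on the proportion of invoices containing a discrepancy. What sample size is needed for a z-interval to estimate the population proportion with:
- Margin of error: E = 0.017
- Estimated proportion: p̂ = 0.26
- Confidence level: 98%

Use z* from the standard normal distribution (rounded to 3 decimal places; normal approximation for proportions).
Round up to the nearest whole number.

Using z* for proportion z-interval (normal approximation).

For 98% confidence, z* = 2.326 (from standard normal table)

Sample size formula for proportion z-interval: n = z*²p̂(1-p̂)/E²

n = 2.326² × 0.26 × 0.74 / 0.017²
  = 5.410276 × 0.1924 / 0.000289
  = 3601.8585

Round up to the nearest whole number: n = 3602

3602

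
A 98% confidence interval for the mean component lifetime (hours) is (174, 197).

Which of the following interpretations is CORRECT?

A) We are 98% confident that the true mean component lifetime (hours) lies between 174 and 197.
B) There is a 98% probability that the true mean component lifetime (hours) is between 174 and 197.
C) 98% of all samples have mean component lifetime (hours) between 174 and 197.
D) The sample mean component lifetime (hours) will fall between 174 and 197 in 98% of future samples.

A confidence interval represents our confidence in the procedure, not a probability statement about the parameter.

Key concept: If we repeated this sampling process many times and computed a 98% CI each time, about 98% of those intervals would contain the true population parameter.

For this specific interval (174, 197):
- Midpoint (point estimate): 185.5
- Margin of error: 11.5

The correct interpretation is the one stating confidence that the true parameter lies in the interval — option A.

A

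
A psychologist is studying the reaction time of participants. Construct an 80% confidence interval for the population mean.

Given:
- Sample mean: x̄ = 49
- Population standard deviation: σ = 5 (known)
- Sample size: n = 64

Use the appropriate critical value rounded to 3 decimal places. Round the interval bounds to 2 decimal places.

The population standard deviation σ is known, so use a z-interval (standard normal critical value).

For 80% confidence, z* = 1.282 (from standard normal table)

Standard error: SE = σ/√n = 5/√64 = 0.625000

Margin of error: E = z* × SE = 1.282 × 0.625000 = 0.8013

Z-interval: x̄ ± E = 49 ± 0.8013 = (48.1987, 49.8013)

Rounded to 2 decimal places:

(48.20, 49.80)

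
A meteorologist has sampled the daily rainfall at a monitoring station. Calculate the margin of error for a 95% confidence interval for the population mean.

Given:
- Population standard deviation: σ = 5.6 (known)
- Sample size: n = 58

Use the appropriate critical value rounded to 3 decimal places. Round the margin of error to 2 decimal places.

The population standard deviation σ is known, so use the z-interval margin of error formula.

For 95% confidence, z* = 1.96 (from standard normal table)

Margin of error formula for z-interval: E = z* × σ/√n

E = 1.96 × 5.6/√58
  = 1.96 × 0.735316
  = 1.4412

Rounded to 2 decimal places:

1.44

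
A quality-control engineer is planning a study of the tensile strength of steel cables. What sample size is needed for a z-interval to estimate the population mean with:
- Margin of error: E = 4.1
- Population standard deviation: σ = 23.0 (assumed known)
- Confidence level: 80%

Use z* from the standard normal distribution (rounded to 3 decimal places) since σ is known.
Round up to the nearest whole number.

Using z* since population σ is known (z-interval formula).

For 80% confidence, z* = 1.282 (from standard normal table)

Sample size formula for z-interval: n = (z*σ/E)²

n = (1.282 × 23.0 / 4.1)²
  = (7.191707)²
  = 51.7207

Round up to the nearest whole number: n = 52

52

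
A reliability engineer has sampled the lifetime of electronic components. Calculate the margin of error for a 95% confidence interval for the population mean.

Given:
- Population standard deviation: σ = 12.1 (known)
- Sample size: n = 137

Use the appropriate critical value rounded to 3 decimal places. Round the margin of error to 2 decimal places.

The population standard deviation σ is known, so use the z-interval margin of error formula.

For 95% confidence, z* = 1.96 (from standard normal table)

Margin of error formula for z-interval: E = z* × σ/√n

E = 1.96 × 12.1/√137
  = 1.96 × 1.033773
  = 2.0262

Rounded to 2 decimal places:

2.03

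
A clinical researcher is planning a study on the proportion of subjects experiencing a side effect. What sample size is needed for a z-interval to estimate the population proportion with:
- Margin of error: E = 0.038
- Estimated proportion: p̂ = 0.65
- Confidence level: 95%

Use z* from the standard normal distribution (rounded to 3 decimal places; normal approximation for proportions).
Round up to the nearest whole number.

Using z* for proportion z-interval (normal approximation).

For 95% confidence, z* = 1.96 (from standard normal table)

Sample size formula for proportion z-interval: n = z*²p̂(1-p̂)/E²

n = 1.96² × 0.65 × 0.35 / 0.038²
  = 3.8416 × 0.2275 / 0.001444
  = 605.2382

Round up to the nearest whole number: n = 606

606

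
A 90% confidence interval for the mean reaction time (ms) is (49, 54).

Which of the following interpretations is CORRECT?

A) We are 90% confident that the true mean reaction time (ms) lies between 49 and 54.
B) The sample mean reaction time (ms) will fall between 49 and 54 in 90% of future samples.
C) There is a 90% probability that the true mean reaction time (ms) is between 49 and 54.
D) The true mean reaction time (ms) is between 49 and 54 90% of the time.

A confidence interval represents our confidence in the procedure, not a probability statement about the parameter.

Key concept: If we repeated this sampling process many times and computed a 90% CI each time, about 90% of those intervals would contain the true population parameter.

For this specific interval (49, 54):
- Midpoint (point estimate): 51.5
- Margin of error: 2.5

The correct interpretation is the one stating confidence that the true parameter lies in the interval — option A.

A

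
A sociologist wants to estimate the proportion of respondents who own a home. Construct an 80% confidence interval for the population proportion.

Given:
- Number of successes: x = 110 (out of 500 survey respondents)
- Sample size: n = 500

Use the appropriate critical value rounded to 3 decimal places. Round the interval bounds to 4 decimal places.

Sample proportion: p̂ = 110/500 = 0.2200000

Check conditions for normal approximation:
  np̂ = 110 ≥ 10 ✓
  n(1-p̂) = 390 ≥ 10 ✓

The sample is large enough, so use a z-interval (normal approximation) for the proportion.

For 80% confidence, z* = 1.282 (from standard normal table)

Standard error: SE = √(p̂(1-p̂)/n) = √(0.2200000×0.7800000/500) = 0.018525658

Margin of error: E = z* × SE = 1.282 × 0.018525658 = 0.0237499

Z-interval: p̂ ± E = 0.2200000 ± 0.0237499 = (0.1962501, 0.2437499)

Rounded to 4 decimal places:

(0.1963, 0.2437)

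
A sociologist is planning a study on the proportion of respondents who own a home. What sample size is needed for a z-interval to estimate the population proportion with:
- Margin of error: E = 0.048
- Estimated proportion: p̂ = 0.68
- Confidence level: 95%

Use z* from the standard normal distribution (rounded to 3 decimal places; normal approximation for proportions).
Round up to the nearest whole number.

Using z* for proportion z-interval (normal approximation).

For 95% confidence, z* = 1.96 (from standard normal table)

Sample size formula for proportion z-interval: n = z*²p̂(1-p̂)/E²

n = 1.96² × 0.68 × 0.32 / 0.048²
  = 3.8416 × 0.2176 / 0.002304
  = 362.8178

Round up to the nearest whole number: n = 363

363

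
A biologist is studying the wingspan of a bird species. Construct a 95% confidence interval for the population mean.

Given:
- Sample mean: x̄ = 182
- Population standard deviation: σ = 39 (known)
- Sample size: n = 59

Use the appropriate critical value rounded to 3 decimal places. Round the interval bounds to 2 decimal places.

The population standard deviation σ is known, so use a z-interval (standard normal critical value).

For 95% confidence, z* = 1.96 (from standard normal table)

Standard error: SE = σ/√n = 39/√59 = 5.077368

Margin of error: E = z* × SE = 1.96 × 5.077368 = 9.9516

Z-interval: x̄ ± E = 182 ± 9.9516 = (172.0484, 191.9516)

Rounded to 2 decimal places:

(172.05, 191.95)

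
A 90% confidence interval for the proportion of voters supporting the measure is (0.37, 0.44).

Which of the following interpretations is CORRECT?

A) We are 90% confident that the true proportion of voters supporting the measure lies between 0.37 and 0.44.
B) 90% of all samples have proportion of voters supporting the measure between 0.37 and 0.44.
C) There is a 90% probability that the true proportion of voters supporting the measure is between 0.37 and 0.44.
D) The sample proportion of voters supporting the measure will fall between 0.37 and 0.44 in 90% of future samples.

A confidence interval represents our confidence in the procedure, not a probability statement about the parameter.

Key concept: If we repeated this sampling process many times and computed a 90% CI each time, about 90% of those intervals would contain the true population parameter.

For this specific interval (0.37, 0.44):
- Midpoint (point estimate): 0.405
- Margin of error: 0.035

The correct interpretation is the one stating confidence that the true parameter lies in the interval — option A.

A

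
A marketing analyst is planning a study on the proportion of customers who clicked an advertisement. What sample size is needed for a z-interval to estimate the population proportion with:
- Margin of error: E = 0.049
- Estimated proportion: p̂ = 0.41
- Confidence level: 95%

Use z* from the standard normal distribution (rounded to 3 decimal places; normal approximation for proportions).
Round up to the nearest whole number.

Using z* for proportion z-interval (normal approximation).

For 95% confidence, z* = 1.96 (from standard normal table)

Sample size formula for proportion z-interval: n = z*²p̂(1-p̂)/E²

n = 1.96² × 0.41 × 0.59 / 0.049²
  = 3.8416 × 0.2419 / 0.002401
  = 387.0400

Round up to the nearest whole number: n = 388

388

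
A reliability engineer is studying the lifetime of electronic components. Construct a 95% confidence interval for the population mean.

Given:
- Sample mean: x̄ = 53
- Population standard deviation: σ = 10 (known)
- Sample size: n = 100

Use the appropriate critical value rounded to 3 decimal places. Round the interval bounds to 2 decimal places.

The population standard deviation σ is known, so use a z-interval (standard normal critical value).

For 95% confidence, z* = 1.96 (from standard normal table)

Standard error: SE = σ/√n = 10/√100 = 1.000000

Margin of error: E = z* × SE = 1.96 × 1.000000 = 1.9600

Z-interval: x̄ ± E = 53 ± 1.9600 = (51.0400, 54.9600)

Rounded to 2 decimal places:

(51.04, 54.96)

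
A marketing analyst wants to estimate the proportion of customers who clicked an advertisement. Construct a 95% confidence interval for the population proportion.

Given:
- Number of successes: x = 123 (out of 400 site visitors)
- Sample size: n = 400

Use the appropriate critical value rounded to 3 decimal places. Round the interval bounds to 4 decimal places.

Sample proportion: p̂ = 123/400 = 0.307500

Check conditions for normal approximation:
  np̂ = 123 ≥ 10 ✓
  n(1-p̂) = 277 ≥ 10 ✓

The sample is large enough, so use a z-interval (normal approximation) for the proportion.

For 95% confidence, z* = 1.96 (from standard normal table)

Standard error: SE = √(p̂(1-p̂)/n) = √(0.307500×0.692500/400) = 0.02307291

Margin of error: E = z* × SE = 1.96 × 0.02307291 = 0.045223

Z-interval: p̂ ± E = 0.307500 ± 0.045223 = (0.262277, 0.352723)

Rounded to 4 decimal places:

(0.2623, 0.3527)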